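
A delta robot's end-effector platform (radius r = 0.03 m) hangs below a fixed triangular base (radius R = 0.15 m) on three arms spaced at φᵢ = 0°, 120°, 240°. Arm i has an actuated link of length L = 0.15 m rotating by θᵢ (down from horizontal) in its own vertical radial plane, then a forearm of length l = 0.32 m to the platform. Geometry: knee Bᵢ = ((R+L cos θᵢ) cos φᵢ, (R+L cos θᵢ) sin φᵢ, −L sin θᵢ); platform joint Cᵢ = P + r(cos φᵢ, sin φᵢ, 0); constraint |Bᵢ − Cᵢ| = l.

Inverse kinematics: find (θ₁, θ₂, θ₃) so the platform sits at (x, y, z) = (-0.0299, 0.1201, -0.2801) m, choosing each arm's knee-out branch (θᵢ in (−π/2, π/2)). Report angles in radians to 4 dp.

θ₁ = 0.8725, θ₂ = 0.0004, θ₃ = 1.1344

φ1=0.0° → target in arm frame (-0.0299, 0.1201)
  A=0.1499, B=-0.2801, C=(l²−L²−A²−y'²−z²)/(2L)=-0.1182
  √(A²+B²)=0.3177;  θ1 = -1.0794+1.9519 ≈ 0.8725
arm 2 (φ=120.0°): x'=0.1190, y'=-0.0342
  A=0.0010, B=-0.2801, C=(l²−L²−A²−y'²−z²)/(2L)=0.0009
  √(A²+B²)=0.2801;  θ2 = -1.5671+1.5675 ≈ 0.0004
φ3=240.0° → target in arm frame (-0.0891, -0.0859)
  A cos θ + B sin θ = C:  0.2091·cos θ + -0.2801·sin θ = -0.1655
  γ=atan2(-0.2801,0.2091)=-0.9296;  ψ=arccos(-0.4735)=2.0641;  θ3=γ+ψ≈1.1344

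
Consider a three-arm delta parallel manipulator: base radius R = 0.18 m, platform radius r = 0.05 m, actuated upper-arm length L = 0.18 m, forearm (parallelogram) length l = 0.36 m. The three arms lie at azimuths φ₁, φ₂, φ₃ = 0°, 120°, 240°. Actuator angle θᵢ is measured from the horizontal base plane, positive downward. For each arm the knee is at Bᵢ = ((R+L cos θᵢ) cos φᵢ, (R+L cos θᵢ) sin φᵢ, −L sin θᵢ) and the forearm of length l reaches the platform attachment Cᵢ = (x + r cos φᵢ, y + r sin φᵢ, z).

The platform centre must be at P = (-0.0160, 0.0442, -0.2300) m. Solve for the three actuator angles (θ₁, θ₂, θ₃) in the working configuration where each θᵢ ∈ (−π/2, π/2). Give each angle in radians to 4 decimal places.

θ₁ = 0.3495, θ₂ = -0.0870, θ₃ = 0.4362

φ1=0.0° → target in arm frame (-0.0160, 0.0442)
  e−x'=0.1460;  (l²−L²−(e−x')²−y'²−z²)/2L = 0.0584
  θ1 = atan2(B,A) + arccos(C/0.2724) = 0.3495
arm 2 (φ=120.0°): x'=0.0463, y'=-0.0082
  e−x'=0.0837;  (l²−L²−(e−x')²−y'²−z²)/2L = 0.1034
  γ=atan2(-0.2300,0.0837)=-1.2217;  ψ=arccos(0.4224)=1.1347;  θ2=γ+ψ≈-0.0870
arm 3 (φ=240.0°): x'=-0.0303, y'=-0.0360
  A cos θ + B sin θ = C:  0.1603·cos θ + -0.2300·sin θ = 0.0481
  γ=atan2(-0.2300,0.1603)=-0.9622;  ψ=arccos(0.1716)=1.3983;  θ3=γ+ψ≈0.4362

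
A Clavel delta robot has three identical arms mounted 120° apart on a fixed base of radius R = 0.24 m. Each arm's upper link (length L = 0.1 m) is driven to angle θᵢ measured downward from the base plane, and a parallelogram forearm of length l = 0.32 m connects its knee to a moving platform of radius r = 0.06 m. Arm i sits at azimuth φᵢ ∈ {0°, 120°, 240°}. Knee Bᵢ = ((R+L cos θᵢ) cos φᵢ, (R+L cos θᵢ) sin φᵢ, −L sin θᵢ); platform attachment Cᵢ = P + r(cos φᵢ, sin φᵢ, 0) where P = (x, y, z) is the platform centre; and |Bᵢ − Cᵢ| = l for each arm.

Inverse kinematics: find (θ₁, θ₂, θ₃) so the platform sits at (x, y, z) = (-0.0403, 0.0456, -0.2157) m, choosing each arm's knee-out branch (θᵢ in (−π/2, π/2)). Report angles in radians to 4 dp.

θ₁ = 0.8729, θ₂ = -0.1757, θ₃ = 0.6982

rotate P by −φ1: (-0.0403, 0.0456, -0.2157)
  e−x'=0.2203;  (l²−L²−(e−x')²−y'²−z²)/2L = -0.0237
  θ1 = atan2(B,A) + arccos(C/0.3083) = 0.8729
φ2=120.0° → target in arm frame (0.0596, 0.0121)
  A cos θ + B sin θ = C:  0.1204·cos θ + -0.2157·sin θ = 0.1562
  √(A²+B²)=0.2470;  θ2 = -1.0618+0.8862 ≈ -0.1757
arm 3 (φ=240.0°): x'=-0.0193, y'=-0.0577
  e−x'=0.1993;  (l²−L²−(e−x')²−y'²−z²)/2L = 0.0140
  θ3 = atan2(B,A) + arccos(C/0.2937) = 0.6982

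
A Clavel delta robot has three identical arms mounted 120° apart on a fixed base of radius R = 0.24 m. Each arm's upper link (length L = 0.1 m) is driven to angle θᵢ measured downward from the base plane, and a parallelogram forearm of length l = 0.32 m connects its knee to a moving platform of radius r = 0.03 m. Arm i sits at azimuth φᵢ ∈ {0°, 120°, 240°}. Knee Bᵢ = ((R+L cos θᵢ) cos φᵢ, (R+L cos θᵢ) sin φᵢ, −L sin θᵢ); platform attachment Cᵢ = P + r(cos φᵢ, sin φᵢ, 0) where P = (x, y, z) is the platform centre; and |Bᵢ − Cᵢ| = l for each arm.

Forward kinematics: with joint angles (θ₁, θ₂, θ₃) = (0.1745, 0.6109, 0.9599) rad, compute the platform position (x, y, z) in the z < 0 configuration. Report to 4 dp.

arm 1 at φ=0.0°: (R−r)+L cos θ1 = 0.3085;  O1 = (0.3085, 0.0000, -0.0174)
arm 2 at φ=120.0°: (R−r)+L cos θ2 = 0.2919;  O2 = (-0.1460, 0.2528, -0.0574)
arm 3 at φ=240.0°: (R−r)+L cos θ3 = 0.2674;  O3 = (-0.1337, -0.2315, -0.0819)
eliminate P² terms by subtracting sphere 1 from 2 and 3
plane₁₂: -0.9089x+0.5056y+-0.0800z = -0.0070
det = 0.8680;  x = 0.0138+-0.1179z,  y = 0.0110+-0.0537z
into |P−O₁|² = l²: 1.0168z² + 0.1030z + -0.0151 = 0;  Δ = 0.0721;  z = -0.1827 or 0.0814 → z<0 root = -0.1827
x = 0.0353, y = 0.0208

(0.0353, 0.0208, -0.1827)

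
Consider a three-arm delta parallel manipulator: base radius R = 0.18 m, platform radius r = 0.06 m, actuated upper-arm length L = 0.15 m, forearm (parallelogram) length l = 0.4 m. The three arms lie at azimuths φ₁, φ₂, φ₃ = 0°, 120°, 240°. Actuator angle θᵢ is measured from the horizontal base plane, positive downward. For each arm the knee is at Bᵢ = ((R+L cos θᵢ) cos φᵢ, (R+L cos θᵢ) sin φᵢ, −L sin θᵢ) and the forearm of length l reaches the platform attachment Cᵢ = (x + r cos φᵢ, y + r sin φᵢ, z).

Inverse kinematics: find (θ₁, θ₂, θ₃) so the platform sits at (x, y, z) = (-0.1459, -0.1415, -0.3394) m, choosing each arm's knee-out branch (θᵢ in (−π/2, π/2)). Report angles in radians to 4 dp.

φ1=0.0° → target in arm frame (-0.1459, -0.1415)
  A cos θ + B sin θ = C:  0.2659·cos θ + -0.3394·sin θ = -0.2281
  √(A²+B²)=0.4312;  θ1 = -0.9062+2.1282 ≈ 1.2219
rotate P by −φ2: (-0.0496, 0.1971, -0.3394)
  A cos θ + B sin θ = C:  0.1696·cos θ + -0.3394·sin θ = -0.1510
  θ2 = atan2(B,A) + arccos(C/0.3794) = 0.8727
arm 3 (φ=240.0°): x'=0.1955, y'=-0.0556
  A cos θ + B sin θ = C:  -0.0755·cos θ + -0.3394·sin θ = 0.0451
  γ=atan2(-0.3394,-0.0755)=-1.7897;  ψ=arccos(0.1296)=1.4408;  θ3=γ+ψ≈-0.3488

θ₁ = 1.2219, θ₂ = 0.8727, θ₃ = -0.3488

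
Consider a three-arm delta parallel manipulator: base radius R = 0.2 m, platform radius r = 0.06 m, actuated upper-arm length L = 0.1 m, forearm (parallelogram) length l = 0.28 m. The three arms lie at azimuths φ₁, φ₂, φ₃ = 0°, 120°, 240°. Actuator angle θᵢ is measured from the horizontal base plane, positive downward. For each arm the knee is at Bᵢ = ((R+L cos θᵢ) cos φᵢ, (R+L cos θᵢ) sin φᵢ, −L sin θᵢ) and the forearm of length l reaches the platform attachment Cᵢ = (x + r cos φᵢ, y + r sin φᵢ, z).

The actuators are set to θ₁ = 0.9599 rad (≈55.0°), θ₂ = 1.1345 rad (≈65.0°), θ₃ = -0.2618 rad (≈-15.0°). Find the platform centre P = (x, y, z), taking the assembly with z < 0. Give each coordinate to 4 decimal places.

(-0.0339, -0.0871, -0.2137)

φ1=0.0°: virtual centre (0.1974, 0.0000, -0.0819), radius l
S2 = (0.1823·cos120.0°, 0.1823·sin120.0°, -0.0906) = (-0.0911, 0.1578, -0.0906)
S3 = (0.2366·cos240.0°, 0.2366·sin240.0°, 0.0259) = (-0.1183, -0.2049, 0.0259)
|S₂|²−|S₁|² = -0.0042;  |S₃|²−|S₁|² = 0.0110
plane₁₂: -0.5770x+0.3157y+-0.0174z = -0.0042
det = 0.4357;  x = -0.0040+0.1398z,  y = -0.0207+0.3107z
sphere 1 gives Az²+Bz+C=0 with A=1.1161, B=0.0947, C=-0.0307;  B²−4AC=0.1461;  roots -0.2137, 0.1288;  negative root z = -0.2137
x = -0.0339, y = -0.0871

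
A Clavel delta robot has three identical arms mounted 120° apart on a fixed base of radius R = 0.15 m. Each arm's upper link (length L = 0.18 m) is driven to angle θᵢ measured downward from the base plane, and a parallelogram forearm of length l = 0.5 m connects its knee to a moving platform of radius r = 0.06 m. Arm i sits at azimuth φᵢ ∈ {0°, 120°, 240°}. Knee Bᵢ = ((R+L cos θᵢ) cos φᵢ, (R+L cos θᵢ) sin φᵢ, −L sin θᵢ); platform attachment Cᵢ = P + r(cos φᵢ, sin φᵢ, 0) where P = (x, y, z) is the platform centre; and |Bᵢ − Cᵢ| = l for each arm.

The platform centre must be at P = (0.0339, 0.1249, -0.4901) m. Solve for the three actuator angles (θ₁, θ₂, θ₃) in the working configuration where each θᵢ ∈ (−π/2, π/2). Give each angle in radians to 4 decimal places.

φ1=0.0° → target in arm frame (0.0339, 0.1249)
  e−x'=0.0561;  (l²−L²−(e−x')²−y'²−z²)/2L = -0.1148
  θ1 = atan2(B,A) + arccos(C/0.4933) = 0.3489
arm 2 (φ=120.0°): x'=0.0912, y'=-0.0918
  e−x'=-0.0012;  (l²−L²−(e−x')²−y'²−z²)/2L = -0.0862
  θ2 = atan2(B,A) + arccos(C/0.4901) = 0.1743
rotate P by −φ3: (-0.1251, -0.0331, -0.4901)
  e−x'=0.2151;  (l²−L²−(e−x')²−y'²−z²)/2L = -0.1944
  θ3 = atan2(B,A) + arccos(C/0.5352) = 0.7852

θ₁ = 0.3489, θ₂ = 0.1743, θ₃ = 0.7852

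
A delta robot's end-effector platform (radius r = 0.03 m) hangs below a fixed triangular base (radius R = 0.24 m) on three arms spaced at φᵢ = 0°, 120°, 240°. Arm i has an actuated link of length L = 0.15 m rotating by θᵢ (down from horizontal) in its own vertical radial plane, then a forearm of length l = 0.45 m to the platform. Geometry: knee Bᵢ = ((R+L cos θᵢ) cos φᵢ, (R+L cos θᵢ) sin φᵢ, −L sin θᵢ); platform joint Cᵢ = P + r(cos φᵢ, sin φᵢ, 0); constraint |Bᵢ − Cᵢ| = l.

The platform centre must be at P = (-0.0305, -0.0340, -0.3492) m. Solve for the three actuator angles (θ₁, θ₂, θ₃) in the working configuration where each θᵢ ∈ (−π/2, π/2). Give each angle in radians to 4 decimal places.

θ₁ = 0.6105, θ₂ = 0.5232, θ₃ = 0.1745

rotate P by −φ1: (-0.0305, -0.0340, -0.3492)
  A=0.2405, B=-0.3492, C=(l²−L²−A²−y'²−z²)/(2L)=-0.0031
  √(A²+B²)=0.4240;  θ1 = -0.9677+1.5782 ≈ 0.6105
φ2=120.0° → target in arm frame (-0.0142, 0.0434)
  e−x'=0.2242;  (l²−L²−(e−x')²−y'²−z²)/2L = 0.0197
  √(A²+B²)=0.4150;  θ2 = -1.0000+1.5233 ≈ 0.5232
rotate P by −φ3: (0.0447, -0.0094, -0.3492)
  A cos θ + B sin θ = C:  0.1653·cos θ + -0.3492·sin θ = 0.1021
  γ=atan2(-0.3492,0.1653)=-1.1287;  ψ=arccos(0.2644)=1.3032;  θ3=γ+ψ≈0.1745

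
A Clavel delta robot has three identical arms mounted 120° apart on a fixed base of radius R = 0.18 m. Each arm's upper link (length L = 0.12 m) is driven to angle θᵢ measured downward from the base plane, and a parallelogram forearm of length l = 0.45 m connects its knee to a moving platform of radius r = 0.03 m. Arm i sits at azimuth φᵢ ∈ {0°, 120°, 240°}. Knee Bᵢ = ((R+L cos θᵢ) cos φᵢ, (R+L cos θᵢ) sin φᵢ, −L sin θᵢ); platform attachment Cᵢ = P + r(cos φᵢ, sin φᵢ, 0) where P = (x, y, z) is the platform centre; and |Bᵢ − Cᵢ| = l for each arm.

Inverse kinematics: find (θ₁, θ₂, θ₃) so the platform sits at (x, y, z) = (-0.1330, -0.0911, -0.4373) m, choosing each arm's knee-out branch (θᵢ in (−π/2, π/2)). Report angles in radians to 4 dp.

arm 1 (φ=0.0°): x'=-0.1330, y'=-0.0911
  A cos θ + B sin θ = C:  0.2830·cos θ + -0.4373·sin θ = -0.3813
  γ=atan2(-0.4373,0.2830)=-0.9964;  ψ=arccos(-0.7321)=2.3922;  θ1=γ+ψ≈1.3957
arm 2 (φ=120.0°): x'=-0.0124, y'=0.1607
  A cos θ + B sin θ = C:  0.1624·cos θ + -0.4373·sin θ = -0.2306
  √(A²+B²)=0.4665;  θ2 = -1.2152+2.0878 ≈ 0.8726
arm 3 (φ=240.0°): x'=0.1454, y'=-0.0696
  A=0.0046, B=-0.4373, C=(l²−L²−A²−y'²−z²)/(2L)=-0.0333
  γ=atan2(-0.4373,0.0046)=-1.5603;  ψ=arccos(-0.0762)=1.6471;  θ3=γ+ψ≈0.0868

θ₁ = 1.3957, θ₂ = 0.8726, θ₃ = 0.0868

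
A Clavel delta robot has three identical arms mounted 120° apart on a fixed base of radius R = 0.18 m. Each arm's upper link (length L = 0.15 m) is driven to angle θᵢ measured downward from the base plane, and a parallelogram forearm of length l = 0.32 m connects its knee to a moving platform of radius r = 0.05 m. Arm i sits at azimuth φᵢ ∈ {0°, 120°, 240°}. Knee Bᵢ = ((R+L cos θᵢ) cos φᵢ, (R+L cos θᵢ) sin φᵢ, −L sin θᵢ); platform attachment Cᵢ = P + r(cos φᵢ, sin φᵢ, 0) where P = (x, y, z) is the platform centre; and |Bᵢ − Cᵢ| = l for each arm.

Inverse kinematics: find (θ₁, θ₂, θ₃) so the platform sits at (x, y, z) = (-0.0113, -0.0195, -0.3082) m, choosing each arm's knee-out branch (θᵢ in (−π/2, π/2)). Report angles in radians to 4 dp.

φ1=0.0° → target in arm frame (-0.0113, -0.0195)
  A=0.1413, B=-0.3082, C=(l²−L²−A²−y'²−z²)/(2L)=-0.1181
  √(A²+B²)=0.3390;  θ1 = -1.1409+1.9266 ≈ 0.7857
arm 2 (φ=120.0°): x'=-0.0112, y'=0.0195
  A cos θ + B sin θ = C:  0.1412·cos θ + -0.3082·sin θ = -0.1181
  γ=atan2(-0.3082,0.1412)=-1.1411;  ψ=arccos(-0.3482)=1.9265;  θ2=γ+ψ≈0.7854
arm 3 (φ=240.0°): x'=0.0225, y'=0.0000
  A=0.1075, B=-0.3082, C=(l²−L²−A²−y'²−z²)/(2L)=-0.0888
  γ=atan2(-0.3082,0.1075)=-1.2353;  ψ=arccos(-0.2720)=1.8463;  θ3=γ+ψ≈0.6110

θ₁ = 0.7857, θ₂ = 0.7854, θ₃ = 0.6110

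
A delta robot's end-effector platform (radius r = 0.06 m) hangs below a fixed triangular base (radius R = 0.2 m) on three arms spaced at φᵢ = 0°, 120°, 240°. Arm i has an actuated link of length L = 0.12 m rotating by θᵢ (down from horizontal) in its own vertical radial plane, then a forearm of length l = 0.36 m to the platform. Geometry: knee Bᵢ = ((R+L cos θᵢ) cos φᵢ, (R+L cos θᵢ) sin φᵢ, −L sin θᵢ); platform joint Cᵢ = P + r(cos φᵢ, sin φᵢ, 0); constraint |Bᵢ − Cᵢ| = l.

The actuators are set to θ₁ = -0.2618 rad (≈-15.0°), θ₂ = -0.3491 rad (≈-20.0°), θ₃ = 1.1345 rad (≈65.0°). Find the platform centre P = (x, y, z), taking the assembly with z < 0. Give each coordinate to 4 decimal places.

φ1=0.0°: virtual centre (0.2559, 0.0000, 0.0311), radius l
arm 2 at φ=120.0°: ρ2 = 0.2528;  S2 = (-0.1264, 0.2189, 0.0410)
S3 = (0.1907·cos240.0°, 0.1907·sin240.0°, -0.1088) = (-0.0954, -0.1652, -0.1088)
eliminate P² terms by subtracting sphere 1 from 2 and 3
[-0.7646 0.4378 0.0200]·P = -0.0009;  [-0.7025 -0.3303 -0.2796]·P = -0.0183
det = 0.5601;  x = 0.0148+-0.2068z,  y = 0.0238+-0.4068z
quadratic in z: (1.2082)z²+(0.0182)z+(-0.0699)=0, √Δ=0.5816 → z ∈ {-0.2482, 0.2332}; z = -0.2482 (taking z<0)
x = 0.0661, y = 0.1248

(0.0661, 0.1248, -0.2482)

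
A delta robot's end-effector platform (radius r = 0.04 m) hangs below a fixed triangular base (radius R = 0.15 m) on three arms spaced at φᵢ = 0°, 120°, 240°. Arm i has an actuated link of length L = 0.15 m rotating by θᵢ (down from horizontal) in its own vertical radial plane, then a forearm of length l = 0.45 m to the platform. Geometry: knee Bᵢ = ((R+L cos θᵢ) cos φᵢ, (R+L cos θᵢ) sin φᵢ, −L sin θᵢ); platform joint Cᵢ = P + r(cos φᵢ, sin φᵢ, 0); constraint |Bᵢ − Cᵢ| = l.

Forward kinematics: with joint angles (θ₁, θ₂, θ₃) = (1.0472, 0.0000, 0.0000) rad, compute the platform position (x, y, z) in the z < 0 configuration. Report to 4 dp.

(-0.1852, 0.0000, -0.3857)

arm 1 at φ=0.0°: e+L cos θ1 = 0.1850;  centre 1 = (0.1850, 0.0000, -0.1299)
centre 2 = (0.2600·cos120.0°, 0.2600·sin120.0°, 0.0000) = (-0.1300, 0.2252, 0.0000)
centre 3 = (0.2600·cos240.0°, 0.2600·sin240.0°, 0.0000) = (-0.1300, -0.2252, 0.0000)
subtract pairs → two planes through P
linear system: -0.6300x+0.4503y = 0.0165−0.2598z; -0.6300x+-0.4503y = 0.0165−0.2598z
Cramer: x(z) = -0.0262+0.4124z;  y(z) = 0.0000-0.0000z
into |P−centre ₁|² = l²: 1.1701z² + 0.0856z + -0.1410 = 0;  Δ = 0.6674;  z = -0.3857 or 0.3125 → z<0 root = -0.3857
x = -0.1852, y = 0.0000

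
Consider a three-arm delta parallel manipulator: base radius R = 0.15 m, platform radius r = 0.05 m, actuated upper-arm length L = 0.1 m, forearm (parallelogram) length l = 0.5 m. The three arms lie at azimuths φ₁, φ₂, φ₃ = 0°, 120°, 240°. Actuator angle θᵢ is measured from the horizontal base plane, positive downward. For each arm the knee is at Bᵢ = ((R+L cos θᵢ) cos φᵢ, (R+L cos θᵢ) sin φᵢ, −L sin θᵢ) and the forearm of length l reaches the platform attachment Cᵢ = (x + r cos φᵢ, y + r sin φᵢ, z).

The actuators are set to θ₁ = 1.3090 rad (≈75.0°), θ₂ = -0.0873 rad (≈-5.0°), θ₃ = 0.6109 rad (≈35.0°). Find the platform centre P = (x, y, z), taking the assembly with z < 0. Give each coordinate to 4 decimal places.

centre 1 = (0.1259·cos0.0°, 0.1259·sin0.0°, -0.0966) = (0.1259, 0.0000, -0.0966)
arm 2 at φ=120.0°: (R−r)+L cos θ2 = 0.1996;  centre 2 = (-0.0998, 0.1729, 0.0087)
arm 3 at φ=240.0°: (R−r)+L cos θ3 = 0.1819;  centre 3 = (-0.0910, -0.1575, -0.0574)
subtract pairs → two planes through P
[-0.4514 0.3458 0.2106]·P = 0.0147;  [-0.4337 -0.3151 0.0785]·P = 0.0112
det = 0.2922;  x = -0.0292+0.3200z,  y = 0.0046+-0.1914z
into |P−centre ₁|² = l²: 1.1390z² + 0.0922z + -0.2166 = 0;  Δ = 0.9954;  z = -0.4784 or 0.3975 → z<0 root = -0.4784
x = -0.1823, y = 0.0962

(-0.1823, 0.0962, -0.4784)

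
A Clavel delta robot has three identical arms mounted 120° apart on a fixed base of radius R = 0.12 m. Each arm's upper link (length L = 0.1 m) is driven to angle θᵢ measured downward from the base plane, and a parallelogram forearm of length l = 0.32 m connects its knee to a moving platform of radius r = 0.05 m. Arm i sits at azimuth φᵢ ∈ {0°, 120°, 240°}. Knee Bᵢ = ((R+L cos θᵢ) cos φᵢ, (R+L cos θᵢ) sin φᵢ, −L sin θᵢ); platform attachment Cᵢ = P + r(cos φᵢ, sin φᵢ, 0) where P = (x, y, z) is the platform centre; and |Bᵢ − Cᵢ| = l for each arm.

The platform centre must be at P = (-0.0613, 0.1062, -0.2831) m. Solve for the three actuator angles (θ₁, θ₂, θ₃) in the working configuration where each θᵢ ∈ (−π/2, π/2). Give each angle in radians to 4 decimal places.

arm 1 (φ=0.0°): x'=-0.0613, y'=0.1062
  A cos θ + B sin θ = C:  0.1313·cos θ + -0.2831·sin θ = -0.0813
  θ1 = atan2(B,A) + arccos(C/0.3121) = 0.6979
φ2=120.0° → target in arm frame (0.1226, 0.0000)
  e−x'=-0.0526;  (l²−L²−(e−x')²−y'²−z²)/2L = 0.0474
  √(A²+B²)=0.2879;  θ2 = -1.7546+1.4053 ≈ -0.3492
rotate P by −φ3: (-0.0613, -0.1062, -0.2831)
  e−x'=0.1313;  (l²−L²−(e−x')²−y'²−z²)/2L = -0.0813
  θ3 = atan2(B,A) + arccos(C/0.3121) = 0.6980

θ₁ = 0.6979, θ₂ = -0.3492, θ₃ = 0.6980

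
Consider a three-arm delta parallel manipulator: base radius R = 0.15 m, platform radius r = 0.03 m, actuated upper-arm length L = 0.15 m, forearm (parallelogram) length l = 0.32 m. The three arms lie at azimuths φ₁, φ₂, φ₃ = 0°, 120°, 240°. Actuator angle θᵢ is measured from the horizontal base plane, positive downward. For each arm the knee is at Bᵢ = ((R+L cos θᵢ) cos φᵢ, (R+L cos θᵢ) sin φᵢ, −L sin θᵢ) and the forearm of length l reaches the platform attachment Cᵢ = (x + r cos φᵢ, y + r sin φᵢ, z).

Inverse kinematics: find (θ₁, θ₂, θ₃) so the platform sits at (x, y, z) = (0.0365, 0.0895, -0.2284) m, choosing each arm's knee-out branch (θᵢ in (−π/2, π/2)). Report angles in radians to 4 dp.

φ1=0.0° → target in arm frame (0.0365, 0.0895)
  A cos θ + B sin θ = C:  0.0835·cos θ + -0.2284·sin θ = 0.0425
  √(A²+B²)=0.2432;  θ1 = -1.2203+1.3951 ≈ 0.1748
arm 2 (φ=120.0°): x'=0.0593, y'=-0.0764
  A cos θ + B sin θ = C:  0.0607·cos θ + -0.2284·sin θ = 0.0607
  √(A²+B²)=0.2363;  θ2 = -1.3109+1.3110 ≈ 0.0001
rotate P by −φ3: (-0.0958, -0.0131, -0.2284)
  A cos θ + B sin θ = C:  0.2158·cos θ + -0.2284·sin θ = -0.0633
  γ=atan2(-0.2284,0.2158)=-0.8139;  ψ=arccos(-0.2015)=1.7737;  θ3=γ+ψ≈0.9598

θ₁ = 0.1748, θ₂ = 0.0001, θ₃ = 0.9598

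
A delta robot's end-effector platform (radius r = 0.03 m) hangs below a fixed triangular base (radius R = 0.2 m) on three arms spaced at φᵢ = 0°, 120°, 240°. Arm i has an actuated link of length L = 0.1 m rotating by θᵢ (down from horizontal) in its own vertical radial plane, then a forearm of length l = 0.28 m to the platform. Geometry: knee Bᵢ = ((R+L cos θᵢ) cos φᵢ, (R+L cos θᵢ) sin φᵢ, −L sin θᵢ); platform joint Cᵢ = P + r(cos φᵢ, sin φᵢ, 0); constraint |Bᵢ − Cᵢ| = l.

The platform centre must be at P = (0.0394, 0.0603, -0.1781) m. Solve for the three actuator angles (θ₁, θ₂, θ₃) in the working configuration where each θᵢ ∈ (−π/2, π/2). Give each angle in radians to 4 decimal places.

θ₁ = 0.2624, θ₂ = 0.3492, θ₃ = 1.3086

arm 1 (φ=0.0°): x'=0.0394, y'=0.0603
  A=0.1306, B=-0.1781, C=(l²−L²−A²−y'²−z²)/(2L)=0.0799
  γ=atan2(-0.1781,0.1306)=-0.9381;  ψ=arccos(0.3620)=1.2004;  θ1=γ+ψ≈0.2624
rotate P by −φ2: (0.0325, -0.0643, -0.1781)
  A cos θ + B sin θ = C:  0.1375·cos θ + -0.1781·sin θ = 0.0682
  √(A²+B²)=0.2250;  θ2 = -0.9134+1.2626 ≈ 0.3492
arm 3 (φ=240.0°): x'=-0.0719, y'=0.0040
  A=0.2419, B=-0.1781, C=(l²−L²−A²−y'²−z²)/(2L)=-0.1093
  √(A²+B²)=0.3004;  θ3 = -0.6346+1.9432 ≈ 1.3086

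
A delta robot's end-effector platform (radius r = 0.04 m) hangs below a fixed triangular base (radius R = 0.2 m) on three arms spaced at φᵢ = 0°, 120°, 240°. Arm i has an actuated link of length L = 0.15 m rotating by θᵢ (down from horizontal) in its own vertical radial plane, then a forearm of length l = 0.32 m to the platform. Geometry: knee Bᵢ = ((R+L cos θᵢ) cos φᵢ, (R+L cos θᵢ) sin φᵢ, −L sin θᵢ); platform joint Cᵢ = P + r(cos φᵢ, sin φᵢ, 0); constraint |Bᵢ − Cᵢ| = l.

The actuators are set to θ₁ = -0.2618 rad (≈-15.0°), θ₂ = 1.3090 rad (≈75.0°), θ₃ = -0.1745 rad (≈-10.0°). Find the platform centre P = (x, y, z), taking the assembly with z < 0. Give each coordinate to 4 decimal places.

arm 1 at φ=0.0°: e+L cos θ1 = 0.3049;  centre 1 = (0.3049, 0.0000, 0.0388)
φ2=120.0°: virtual centre (-0.0994, 0.1722, -0.1449), radius l
arm 3 at φ=240.0°: e+L cos θ3 = 0.3077;  centre 3 = (-0.1539, -0.2665, 0.0260)
|centre ₂|²−|centre ₁|² = -0.0339;  |centre ₃|²−|centre ₁|² = 0.0009
[-0.8086 0.3444 -0.3674]·P = -0.0339;  [-0.9175 -0.5330 -0.0256]·P = 0.0009
Cramer: x(z) = 0.0238-0.2740z;  y(z) = -0.0427+0.4237z
sphere 1 gives Az²+Bz+C=0 with A=1.2545, B=0.0402, C=-0.0201;  B²−4AC=0.1023;  roots -0.1435, 0.1114;  negative root z = -0.1435
x = 0.0631, y = -0.1035

(0.0631, -0.1035, -0.1435)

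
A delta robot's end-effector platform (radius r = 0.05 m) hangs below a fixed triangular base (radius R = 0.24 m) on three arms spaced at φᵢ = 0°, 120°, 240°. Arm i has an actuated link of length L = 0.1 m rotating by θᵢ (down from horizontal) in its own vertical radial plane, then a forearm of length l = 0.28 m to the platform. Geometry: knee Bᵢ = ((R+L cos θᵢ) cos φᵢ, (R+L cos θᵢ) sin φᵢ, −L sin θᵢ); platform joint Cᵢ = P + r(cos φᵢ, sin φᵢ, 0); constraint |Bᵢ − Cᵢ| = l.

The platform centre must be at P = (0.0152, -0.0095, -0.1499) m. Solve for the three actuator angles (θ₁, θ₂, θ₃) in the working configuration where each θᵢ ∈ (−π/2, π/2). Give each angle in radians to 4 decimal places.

φ1=0.0° → target in arm frame (0.0152, -0.0095)
  e−x'=0.1748;  (l²−L²−(e−x')²−y'²−z²)/2L = 0.0764
  θ1 = atan2(B,A) + arccos(C/0.2303) = 0.5236
rotate P by −φ2: (-0.0158, -0.0084, -0.1499)
  e−x'=0.2058;  (l²−L²−(e−x')²−y'²−z²)/2L = 0.0175
  √(A²+B²)=0.2546;  θ2 = -0.6295+1.5021 ≈ 0.8727
φ3=240.0° → target in arm frame (0.0006, 0.0179)
  A cos θ + B sin θ = C:  0.1894·cos θ + -0.1499·sin θ = 0.0487
  √(A²+B²)=0.2415;  θ3 = -0.6696+1.3676 ≈ 0.6980

θ₁ = 0.5236, θ₂ = 0.8727, θ₃ = 0.6980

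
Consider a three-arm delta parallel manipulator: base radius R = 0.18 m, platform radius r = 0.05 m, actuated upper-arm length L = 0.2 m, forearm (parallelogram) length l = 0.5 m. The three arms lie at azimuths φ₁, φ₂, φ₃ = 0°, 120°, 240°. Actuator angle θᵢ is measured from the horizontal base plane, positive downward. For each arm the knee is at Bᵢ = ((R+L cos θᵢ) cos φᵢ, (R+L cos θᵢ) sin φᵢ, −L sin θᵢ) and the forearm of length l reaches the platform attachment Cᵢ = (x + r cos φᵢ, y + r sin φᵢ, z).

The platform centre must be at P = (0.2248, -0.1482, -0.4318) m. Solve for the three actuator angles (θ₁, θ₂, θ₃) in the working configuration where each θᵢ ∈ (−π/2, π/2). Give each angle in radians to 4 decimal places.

arm 1 (φ=0.0°): x'=0.2248, y'=-0.1482
  A cos θ + B sin θ = C:  -0.0948·cos θ + -0.4318·sin θ = -0.0185
  γ=atan2(-0.4318,-0.0948)=-1.7869;  ψ=arccos(-0.0419)=1.6127;  θ1=γ+ψ≈-0.1742
φ2=120.0° → target in arm frame (-0.2407, -0.1206)
  A cos θ + B sin θ = C:  0.3707·cos θ + -0.4318·sin θ = -0.3211
  γ=atan2(-0.4318,0.3707)=-0.8613;  ψ=arccos(-0.5642)=2.1703;  θ2=γ+ψ≈1.3089
rotate P by −φ3: (0.0159, 0.2688, -0.4318)
  A=0.1141, B=-0.4318, C=(l²−L²−A²−y'²−z²)/(2L)=-0.1543
  √(A²+B²)=0.4466;  θ3 = -1.3126+1.9235 ≈ 0.6109

θ₁ = -0.1742, θ₂ = 1.3089, θ₃ = 0.6109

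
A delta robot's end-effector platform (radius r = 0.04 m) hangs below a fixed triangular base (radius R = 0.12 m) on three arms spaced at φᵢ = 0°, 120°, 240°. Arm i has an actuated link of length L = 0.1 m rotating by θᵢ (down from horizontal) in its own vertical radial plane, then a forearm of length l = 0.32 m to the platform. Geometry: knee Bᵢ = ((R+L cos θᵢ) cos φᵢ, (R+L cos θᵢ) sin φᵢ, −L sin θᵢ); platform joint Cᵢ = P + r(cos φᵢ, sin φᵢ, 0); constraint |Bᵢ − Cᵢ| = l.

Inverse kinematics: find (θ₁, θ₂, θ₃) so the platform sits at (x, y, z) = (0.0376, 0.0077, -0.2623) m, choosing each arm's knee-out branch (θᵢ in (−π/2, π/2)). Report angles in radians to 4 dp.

φ1=0.0° → target in arm frame (0.0376, 0.0077)
  A cos θ + B sin θ = C:  0.0424·cos θ + -0.2623·sin θ = 0.1087
  γ=atan2(-0.2623,0.0424)=-1.4105;  ψ=arccos(0.4091)=1.1493;  θ1=γ+ψ≈-0.2612
φ2=120.0° → target in arm frame (-0.0121, -0.0364)
  e−x'=0.0921;  (l²−L²−(e−x')²−y'²−z²)/2L = 0.0689
  √(A²+B²)=0.2780;  θ2 = -1.2330+1.3203 ≈ 0.0873
rotate P by −φ3: (-0.0255, 0.0287, -0.2623)
  e−x'=0.1055;  (l²−L²−(e−x')²−y'²−z²)/2L = 0.0583
  θ3 = atan2(B,A) + arccos(C/0.2827) = 0.1748

θ₁ = -0.2612, θ₂ = 0.0873, θ₃ = 0.1748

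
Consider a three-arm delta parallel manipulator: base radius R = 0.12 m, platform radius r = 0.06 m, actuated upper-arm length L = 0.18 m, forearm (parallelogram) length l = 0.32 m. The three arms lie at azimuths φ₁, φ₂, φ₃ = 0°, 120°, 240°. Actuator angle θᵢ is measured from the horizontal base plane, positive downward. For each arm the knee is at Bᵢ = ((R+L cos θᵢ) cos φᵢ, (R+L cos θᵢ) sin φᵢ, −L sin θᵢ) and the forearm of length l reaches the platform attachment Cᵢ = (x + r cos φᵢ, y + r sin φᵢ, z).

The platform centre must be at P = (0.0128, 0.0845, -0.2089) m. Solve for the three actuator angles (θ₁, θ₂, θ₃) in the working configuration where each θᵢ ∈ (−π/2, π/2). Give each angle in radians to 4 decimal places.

θ₁ = 0.0000, θ₂ = -0.3497, θ₃ = 0.5237

rotate P by −φ1: (0.0128, 0.0845, -0.2089)
  e−x'=0.0472;  (l²−L²−(e−x')²−y'²−z²)/2L = 0.0472
  θ1 = atan2(B,A) + arccos(C/0.2142) = 0.0000
φ2=120.0° → target in arm frame (0.0668, -0.0533)
  A cos θ + B sin θ = C:  -0.0068·cos θ + -0.2089·sin θ = 0.0652
  θ2 = atan2(B,A) + arccos(C/0.2090) = -0.3497
arm 3 (φ=240.0°): x'=-0.0796, y'=-0.0312
  A cos θ + B sin θ = C:  0.1396·cos θ + -0.2089·sin θ = 0.0164
  γ=atan2(-0.2089,0.1396)=-0.9818;  ψ=arccos(0.0653)=1.5054;  θ3=γ+ψ≈0.5237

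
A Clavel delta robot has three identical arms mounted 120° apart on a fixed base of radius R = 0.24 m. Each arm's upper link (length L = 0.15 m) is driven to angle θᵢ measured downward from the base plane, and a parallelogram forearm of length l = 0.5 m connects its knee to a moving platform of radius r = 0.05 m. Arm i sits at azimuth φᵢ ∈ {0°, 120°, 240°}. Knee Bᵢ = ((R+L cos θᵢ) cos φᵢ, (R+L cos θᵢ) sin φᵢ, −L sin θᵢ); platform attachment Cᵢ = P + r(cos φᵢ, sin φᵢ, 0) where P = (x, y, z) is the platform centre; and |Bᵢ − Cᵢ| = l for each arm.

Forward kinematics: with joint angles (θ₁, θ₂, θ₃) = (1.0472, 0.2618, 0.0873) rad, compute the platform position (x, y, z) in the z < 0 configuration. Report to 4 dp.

(-0.1346, -0.0199, -0.4298)

centre 1 = (0.2650·cos0.0°, 0.2650·sin0.0°, -0.1299) = (0.2650, 0.0000, -0.1299)
centre 2 = (0.3349·cos120.0°, 0.3349·sin120.0°, -0.0388) = (-0.1674, 0.2900, -0.0388)
arm 3 at φ=240.0°: ρ3 = 0.3394;  centre 3 = (-0.1697, -0.2940, -0.0131)
subtract pairs → two planes through P
linear system: -0.8649x+0.5800y = 0.0266−0.1822z; -0.8694x+-0.5879y = 0.0283−0.2337z
det = 1.0128;  x = -0.0316+0.2396z,  y = -0.0014+0.0432z
quadratic in z: (1.0593)z²+(0.1176)z+(-0.1451)=0, √Δ=0.7930 → z ∈ {-0.4298, 0.3188}; z = -0.4298 (taking z<0)
x = -0.1346, y = -0.0199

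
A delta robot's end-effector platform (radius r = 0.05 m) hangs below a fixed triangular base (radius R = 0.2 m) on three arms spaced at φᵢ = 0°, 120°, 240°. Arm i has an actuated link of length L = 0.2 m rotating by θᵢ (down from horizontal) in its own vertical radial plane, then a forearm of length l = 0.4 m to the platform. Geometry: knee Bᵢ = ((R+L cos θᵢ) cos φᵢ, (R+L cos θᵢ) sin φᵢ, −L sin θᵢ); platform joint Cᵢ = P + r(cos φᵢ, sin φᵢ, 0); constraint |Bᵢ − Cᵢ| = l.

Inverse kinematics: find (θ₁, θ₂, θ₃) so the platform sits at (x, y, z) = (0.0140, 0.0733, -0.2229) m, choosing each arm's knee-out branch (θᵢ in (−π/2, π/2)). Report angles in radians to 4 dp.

θ₁ = 0.0870, θ₂ = -0.2615, θ₃ = 0.6109

arm 1 (φ=0.0°): x'=0.0140, y'=0.0733
  e−x'=0.1360;  (l²−L²−(e−x')²−y'²−z²)/2L = 0.1161
  θ1 = atan2(B,A) + arccos(C/0.2611) = 0.0870
φ2=120.0° → target in arm frame (0.0565, -0.0488)
  A=0.0935, B=-0.2229, C=(l²−L²−A²−y'²−z²)/(2L)=0.1480
  θ2 = atan2(B,A) + arccos(C/0.2417) = -0.2615
rotate P by −φ3: (-0.0705, -0.0245, -0.2229)
  A=0.2205, B=-0.2229, C=(l²−L²−A²−y'²−z²)/(2L)=0.0528
  √(A²+B²)=0.3135;  θ3 = -0.7909+1.4017 ≈ 0.6109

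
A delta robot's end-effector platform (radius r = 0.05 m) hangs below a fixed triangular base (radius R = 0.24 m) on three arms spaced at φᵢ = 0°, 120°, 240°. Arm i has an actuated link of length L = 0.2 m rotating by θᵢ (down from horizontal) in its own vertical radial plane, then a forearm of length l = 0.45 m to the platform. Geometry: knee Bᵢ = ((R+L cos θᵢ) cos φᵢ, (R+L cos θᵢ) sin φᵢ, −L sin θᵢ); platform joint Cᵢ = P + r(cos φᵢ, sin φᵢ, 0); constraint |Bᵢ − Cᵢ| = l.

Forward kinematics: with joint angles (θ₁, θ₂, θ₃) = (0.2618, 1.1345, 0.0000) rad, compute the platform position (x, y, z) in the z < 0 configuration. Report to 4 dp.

(0.0536, -0.1448, -0.3217)

arm 1 at φ=0.0°: ρ1 = 0.3832;  S1 = (0.3832, 0.0000, -0.0518)
φ2=120.0°: virtual centre (-0.1373, 0.2377, -0.1813), radius l
arm 3 at φ=240.0°: ρ3 = 0.3900;  S3 = (-0.1950, -0.3377, 0.0000)
subtract pairs → two planes through P
[-1.0409 0.4755 -0.2590]·P = -0.0413;  [-1.1564 -0.6755 0.1035]·P = 0.0026
det = 1.2529;  x = 0.0213+-0.1003z,  y = -0.0403+0.3250z
sphere 1 gives Az²+Bz+C=0 with A=1.1157, B=0.1500, C=-0.0672;  B²−4AC=0.3225;  roots -0.3217, 0.1873;  negative root z = -0.3217
x = 0.0536, y = -0.1448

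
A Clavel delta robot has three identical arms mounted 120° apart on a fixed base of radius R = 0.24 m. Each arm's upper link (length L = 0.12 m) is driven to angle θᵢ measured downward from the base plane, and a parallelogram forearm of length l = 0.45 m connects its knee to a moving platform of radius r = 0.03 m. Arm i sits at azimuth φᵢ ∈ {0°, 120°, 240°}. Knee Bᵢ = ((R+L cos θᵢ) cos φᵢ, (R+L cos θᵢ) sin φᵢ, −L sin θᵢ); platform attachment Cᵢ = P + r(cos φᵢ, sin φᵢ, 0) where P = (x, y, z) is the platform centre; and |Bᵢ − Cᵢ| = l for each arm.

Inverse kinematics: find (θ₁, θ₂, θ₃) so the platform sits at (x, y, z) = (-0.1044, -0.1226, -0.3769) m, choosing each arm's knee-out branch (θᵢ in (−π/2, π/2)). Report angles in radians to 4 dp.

θ₁ = 1.3089, θ₂ = 1.0471, θ₃ = -0.3485

rotate P by −φ1: (-0.1044, -0.1226, -0.3769)
  A cos θ + B sin θ = C:  0.3144·cos θ + -0.3769·sin θ = -0.2826
  γ=atan2(-0.3769,0.3144)=-0.8756;  ψ=arccos(-0.5758)=2.1844;  θ1=γ+ψ≈1.3089
rotate P by −φ2: (-0.0540, 0.1517, -0.3769)
  A=0.2640, B=-0.3769, C=(l²−L²−A²−y'²−z²)/(2L)=-0.1944
  γ=atan2(-0.3769,0.2640)=-0.9598;  ψ=arccos(-0.4224)=2.0069;  θ2=γ+ψ≈1.0471
φ3=240.0° → target in arm frame (0.1584, -0.0291)
  A=0.0516, B=-0.3769, C=(l²−L²−A²−y'²−z²)/(2L)=0.1772
  √(A²+B²)=0.3804;  θ3 = -1.4347+1.0862 ≈ -0.3485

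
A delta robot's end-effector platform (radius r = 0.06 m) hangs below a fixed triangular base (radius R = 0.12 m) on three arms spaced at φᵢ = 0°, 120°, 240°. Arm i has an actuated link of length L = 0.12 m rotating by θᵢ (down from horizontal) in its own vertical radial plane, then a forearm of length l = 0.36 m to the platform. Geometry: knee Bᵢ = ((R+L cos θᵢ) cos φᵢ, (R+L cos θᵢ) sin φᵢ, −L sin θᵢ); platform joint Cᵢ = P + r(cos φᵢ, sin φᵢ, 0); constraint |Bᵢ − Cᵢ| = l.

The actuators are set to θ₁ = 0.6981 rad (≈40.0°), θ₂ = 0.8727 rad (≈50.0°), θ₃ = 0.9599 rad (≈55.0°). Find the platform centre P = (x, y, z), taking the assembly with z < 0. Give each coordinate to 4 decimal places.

(0.0399, 0.0145, -0.4190)

S1 = (0.1519·cos0.0°, 0.1519·sin0.0°, -0.0771) = (0.1519, 0.0000, -0.0771)
S2 = (0.1371·cos120.0°, 0.1371·sin120.0°, -0.0919) = (-0.0686, 0.1188, -0.0919)
arm 3 at φ=240.0°: ρ3 = 0.1288;  S3 = (-0.0644, -0.1116, -0.0983)
eliminate P² terms by subtracting sphere 1 from 2 and 3
[-0.4410 0.2375 -0.0296]·P = -0.0018;  [-0.4327 -0.2231 -0.0423]·P = -0.0028
Cramer: x(z) = 0.0052-0.0828z;  y(z) = 0.0023-0.0291z
quadratic in z: (1.0077)z²+(0.1784)z+(-0.1021)=0, √Δ=0.6660 → z ∈ {-0.4190, 0.2419}; z = -0.4190 (taking z<0)
x = 0.0399, y = 0.0145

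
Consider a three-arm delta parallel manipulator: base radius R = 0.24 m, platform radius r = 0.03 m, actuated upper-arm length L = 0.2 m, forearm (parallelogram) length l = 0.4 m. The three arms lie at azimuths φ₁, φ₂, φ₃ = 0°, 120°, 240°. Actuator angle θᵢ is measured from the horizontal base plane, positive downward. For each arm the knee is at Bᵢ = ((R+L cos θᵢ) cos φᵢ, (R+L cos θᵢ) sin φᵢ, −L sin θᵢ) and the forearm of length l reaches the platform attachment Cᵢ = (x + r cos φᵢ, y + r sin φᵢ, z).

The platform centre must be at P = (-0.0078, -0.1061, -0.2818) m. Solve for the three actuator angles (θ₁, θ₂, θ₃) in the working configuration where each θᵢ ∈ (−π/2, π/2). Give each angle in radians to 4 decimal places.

θ₁ = 0.7854, θ₂ = 1.1344, θ₃ = 0.1747

φ1=0.0° → target in arm frame (-0.0078, -0.1061)
  e−x'=0.2178;  (l²−L²−(e−x')²−y'²−z²)/2L = -0.0453
  γ=atan2(-0.2818,0.2178)=-0.9128;  ψ=arccos(-0.1271)=1.6982;  θ1=γ+ψ≈0.7854
φ2=120.0° → target in arm frame (-0.0880, 0.0598)
  A cos θ + B sin θ = C:  0.2980·cos θ + -0.2818·sin θ = -0.1295
  γ=atan2(-0.2818,0.2980)=-0.7575;  ψ=arccos(-0.3157)=1.8919;  θ2=γ+ψ≈1.1344
φ3=240.0° → target in arm frame (0.0958, 0.0463)
  A=0.1142, B=-0.2818, C=(l²−L²−A²−y'²−z²)/(2L)=0.0635
  γ=atan2(-0.2818,0.1142)=-1.1857;  ψ=arccos(0.2088)=1.3604;  θ3=γ+ψ≈0.1747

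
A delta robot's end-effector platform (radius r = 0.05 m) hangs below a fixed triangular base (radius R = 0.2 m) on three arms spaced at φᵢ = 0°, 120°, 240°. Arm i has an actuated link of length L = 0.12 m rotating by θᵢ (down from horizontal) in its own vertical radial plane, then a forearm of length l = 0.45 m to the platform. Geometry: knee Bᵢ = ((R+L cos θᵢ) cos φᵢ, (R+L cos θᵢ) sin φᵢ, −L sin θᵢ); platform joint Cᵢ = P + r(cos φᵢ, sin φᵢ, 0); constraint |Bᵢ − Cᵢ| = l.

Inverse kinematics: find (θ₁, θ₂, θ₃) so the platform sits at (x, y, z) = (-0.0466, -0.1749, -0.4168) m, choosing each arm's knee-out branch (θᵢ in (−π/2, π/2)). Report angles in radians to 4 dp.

θ₁ = 0.9598, θ₂ = 1.3089, θ₃ = -0.1748

rotate P by −φ1: (-0.0466, -0.1749, -0.4168)
  e−x'=0.1966;  (l²−L²−(e−x')²−y'²−z²)/2L = -0.2286
  θ1 = atan2(B,A) + arccos(C/0.4608) = 0.9598
φ2=120.0° → target in arm frame (-0.1282, 0.1278)
  e−x'=0.2782;  (l²−L²−(e−x')²−y'²−z²)/2L = -0.3306
  θ2 = atan2(B,A) + arccos(C/0.5011) = 1.3089
φ3=240.0° → target in arm frame (0.1748, 0.0471)
  e−x'=-0.0248;  (l²−L²−(e−x')²−y'²−z²)/2L = 0.0481
  √(A²+B²)=0.4175;  θ3 = -1.6302+1.4553 ≈ -0.1748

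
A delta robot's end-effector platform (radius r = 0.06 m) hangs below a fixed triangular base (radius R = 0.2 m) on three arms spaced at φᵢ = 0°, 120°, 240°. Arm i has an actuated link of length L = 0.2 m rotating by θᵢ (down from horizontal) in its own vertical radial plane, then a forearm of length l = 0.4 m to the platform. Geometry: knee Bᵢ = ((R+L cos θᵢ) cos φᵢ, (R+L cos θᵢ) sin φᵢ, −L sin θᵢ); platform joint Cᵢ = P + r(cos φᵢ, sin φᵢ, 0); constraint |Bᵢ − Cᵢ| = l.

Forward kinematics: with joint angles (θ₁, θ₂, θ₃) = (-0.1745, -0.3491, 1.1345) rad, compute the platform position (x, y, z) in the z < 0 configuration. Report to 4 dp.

(0.0758, 0.1559, -0.2250)

φ1=0.0°: virtual centre (0.3370, 0.0000, 0.0347), radius l
arm 2 at φ=120.0°: (R−r)+L cos θ2 = 0.3279;  centre 2 = (-0.1640, 0.2840, 0.0684)
arm 3 at φ=240.0°: (R−r)+L cos θ3 = 0.2245;  centre 3 = (-0.1123, -0.1944, -0.1813)
subtract pairs → two planes through P
linear system: -1.0019x+0.5680y = -0.0025−0.0674z; -0.8984x+-0.3889y = -0.0315−-0.4320z
Cramer: x(z) = 0.0210-0.2435z;  y(z) = 0.0325-0.5482z
quadratic in z: (1.3598)z²+(0.0488)z+(-0.0579)=0, √Δ=0.5632 → z ∈ {-0.2250, 0.1891}; z = -0.2250 (taking z<0)
x = 0.0758, y = 0.1559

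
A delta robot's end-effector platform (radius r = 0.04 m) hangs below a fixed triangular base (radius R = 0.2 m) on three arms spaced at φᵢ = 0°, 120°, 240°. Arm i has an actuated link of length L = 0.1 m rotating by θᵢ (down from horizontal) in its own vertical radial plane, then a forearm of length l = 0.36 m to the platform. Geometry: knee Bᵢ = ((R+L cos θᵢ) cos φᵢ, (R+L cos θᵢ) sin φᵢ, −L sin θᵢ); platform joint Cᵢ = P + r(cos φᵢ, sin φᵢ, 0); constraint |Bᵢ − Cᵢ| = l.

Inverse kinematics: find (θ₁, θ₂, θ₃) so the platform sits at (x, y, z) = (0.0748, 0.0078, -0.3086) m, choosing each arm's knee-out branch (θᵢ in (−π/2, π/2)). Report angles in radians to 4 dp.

arm 1 (φ=0.0°): x'=0.0748, y'=0.0078
  e−x'=0.0852;  (l²−L²−(e−x')²−y'²−z²)/2L = 0.0852
  √(A²+B²)=0.3201;  θ1 = -1.3014+1.3013 ≈ -0.0001
arm 2 (φ=120.0°): x'=-0.0306, y'=-0.0687
  A=0.1906, B=-0.3086, C=(l²−L²−A²−y'²−z²)/(2L)=-0.0835
  θ2 = atan2(B,A) + arccos(C/0.3627) = 0.7856
arm 3 (φ=240.0°): x'=-0.0442, y'=0.0609
  e−x'=0.2042;  (l²−L²−(e−x')²−y'²−z²)/2L = -0.1051
  √(A²+B²)=0.3700;  θ3 = -0.9863+1.8588 ≈ 0.8725

θ₁ = -0.0001, θ₂ = 0.7856, θ₃ = 0.8725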